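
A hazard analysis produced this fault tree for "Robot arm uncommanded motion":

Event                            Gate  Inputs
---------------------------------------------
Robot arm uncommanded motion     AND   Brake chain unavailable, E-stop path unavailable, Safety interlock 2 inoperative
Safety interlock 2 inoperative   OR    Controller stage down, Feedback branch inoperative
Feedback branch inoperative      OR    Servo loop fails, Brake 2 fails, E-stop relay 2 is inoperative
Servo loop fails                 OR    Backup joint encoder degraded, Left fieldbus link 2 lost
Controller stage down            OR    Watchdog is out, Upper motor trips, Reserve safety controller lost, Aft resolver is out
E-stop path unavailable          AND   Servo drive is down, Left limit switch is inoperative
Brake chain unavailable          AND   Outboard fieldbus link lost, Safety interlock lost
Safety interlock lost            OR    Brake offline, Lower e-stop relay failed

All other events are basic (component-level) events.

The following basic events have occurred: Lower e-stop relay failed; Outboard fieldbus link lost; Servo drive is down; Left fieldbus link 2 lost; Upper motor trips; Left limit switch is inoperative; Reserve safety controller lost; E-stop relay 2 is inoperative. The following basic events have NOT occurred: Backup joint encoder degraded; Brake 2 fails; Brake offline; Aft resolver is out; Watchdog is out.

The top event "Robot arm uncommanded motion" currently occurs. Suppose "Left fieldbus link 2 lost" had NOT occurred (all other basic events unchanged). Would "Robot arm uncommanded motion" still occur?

Yes

Counterfactual: set "Left fieldbus link 2 lost" to not occurred.
Safety interlock lost [OR]: Brake offline=not, Lower e-stop relay failed=occurs → at least one input occurs → occurs.
Brake chain unavailable [AND]: Outboard fieldbus link lost=occurs, Safety interlock lost=occurs → all inputs occur → occurs.
E-stop path unavailable [AND]: Servo drive is down=occurs, Left limit switch is inoperative=occurs → all inputs occur → occurs.
Controller stage down [OR]: Watchdog is out=not, Upper motor trips=occurs, Reserve safety controller lost=occurs, Aft resolver is out=not → at least one input occurs → occurs.
Servo loop fails [OR]: Backup joint encoder degraded=not, Left fieldbus link 2 lost=not → no input occurs → does not occur.
Feedback branch inoperative [OR]: Servo loop fails=not, Brake 2 fails=not, E-stop relay 2 is inoperative=occurs → at least one input occurs → occurs.
Safety interlock 2 inoperative [OR]: Controller stage down=occurs, Feedback branch inoperative=occurs → at least one input occurs → occurs.
Robot arm uncommanded motion [AND]: Brake chain unavailable=occurs, E-stop path unavailable=occurs, Safety interlock 2 inoperative=occurs → all inputs occur → occurs.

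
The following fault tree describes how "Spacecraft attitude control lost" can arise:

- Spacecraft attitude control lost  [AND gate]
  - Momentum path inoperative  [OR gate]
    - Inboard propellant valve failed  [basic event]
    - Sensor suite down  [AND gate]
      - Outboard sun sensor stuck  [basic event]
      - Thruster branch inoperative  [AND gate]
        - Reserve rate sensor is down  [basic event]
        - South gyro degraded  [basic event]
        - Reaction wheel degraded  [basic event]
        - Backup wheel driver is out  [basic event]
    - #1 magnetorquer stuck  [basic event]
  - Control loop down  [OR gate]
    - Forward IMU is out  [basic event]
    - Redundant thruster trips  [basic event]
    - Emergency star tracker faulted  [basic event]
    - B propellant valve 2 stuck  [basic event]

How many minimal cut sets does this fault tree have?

Thruster branch inoperative [AND]: one cut set from each child combined → 1 × 1 × 1 × 1 = 1 cut set(s).
Sensor suite down [AND]: one cut set from each child combined → 1 × 1 = 1 cut set(s).
Momentum path inoperative [OR]: union of children's cut sets → 3 cut set(s).
Control loop down [OR]: union of children's cut sets → 4 cut set(s).
Spacecraft attitude control lost [AND]: one cut set from each child combined → 3 × 4 = 12 cut set(s).

12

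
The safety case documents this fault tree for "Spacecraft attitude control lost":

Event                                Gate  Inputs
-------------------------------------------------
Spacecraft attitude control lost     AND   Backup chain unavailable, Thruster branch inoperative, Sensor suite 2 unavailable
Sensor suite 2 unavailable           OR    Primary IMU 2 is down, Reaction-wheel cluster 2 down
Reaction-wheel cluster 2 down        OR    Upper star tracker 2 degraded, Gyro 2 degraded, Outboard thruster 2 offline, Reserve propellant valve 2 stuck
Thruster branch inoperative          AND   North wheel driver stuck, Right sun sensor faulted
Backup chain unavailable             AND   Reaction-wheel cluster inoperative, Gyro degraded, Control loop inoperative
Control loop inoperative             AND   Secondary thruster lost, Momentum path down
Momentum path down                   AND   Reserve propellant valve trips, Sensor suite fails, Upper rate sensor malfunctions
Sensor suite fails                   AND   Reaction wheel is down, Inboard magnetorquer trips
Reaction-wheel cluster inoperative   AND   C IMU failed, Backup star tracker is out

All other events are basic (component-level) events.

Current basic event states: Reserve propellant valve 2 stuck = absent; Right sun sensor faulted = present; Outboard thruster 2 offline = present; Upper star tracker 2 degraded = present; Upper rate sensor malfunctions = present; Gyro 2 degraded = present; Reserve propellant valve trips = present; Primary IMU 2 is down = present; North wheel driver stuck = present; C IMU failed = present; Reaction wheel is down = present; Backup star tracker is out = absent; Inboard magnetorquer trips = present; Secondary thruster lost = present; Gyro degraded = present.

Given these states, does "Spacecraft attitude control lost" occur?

No

Reaction-wheel cluster inoperative [AND]: C IMU failed=occurs, Backup star tracker is out=not → not all inputs occur → does not occur.
Sensor suite fails [AND]: Reaction wheel is down=occurs, Inboard magnetorquer trips=occurs → all inputs occur → occurs.
Momentum path down [AND]: Reserve propellant valve trips=occurs, Sensor suite fails=occurs, Upper rate sensor malfunctions=occurs → all inputs occur → occurs.
Control loop inoperative [AND]: Secondary thruster lost=occurs, Momentum path down=occurs → all inputs occur → occurs.
Backup chain unavailable [AND]: Reaction-wheel cluster inoperative=not, Gyro degraded=occurs, Control loop inoperative=occurs → not all inputs occur → does not occur.
Thruster branch inoperative [AND]: North wheel driver stuck=occurs, Right sun sensor faulted=occurs → all inputs occur → occurs.
Reaction-wheel cluster 2 down [OR]: Upper star tracker 2 degraded=occurs, Gyro 2 degraded=occurs, Outboard thruster 2 offline=occurs, Reserve propellant valve 2 stuck=not → at least one input occurs → occurs.
Sensor suite 2 unavailable [OR]: Primary IMU 2 is down=occurs, Reaction-wheel cluster 2 down=occurs → at least one input occurs → occurs.
Spacecraft attitude control lost [AND]: Backup chain unavailable=not, Thruster branch inoperative=occurs, Sensor suite 2 unavailable=occurs → not all inputs occur → does not occur.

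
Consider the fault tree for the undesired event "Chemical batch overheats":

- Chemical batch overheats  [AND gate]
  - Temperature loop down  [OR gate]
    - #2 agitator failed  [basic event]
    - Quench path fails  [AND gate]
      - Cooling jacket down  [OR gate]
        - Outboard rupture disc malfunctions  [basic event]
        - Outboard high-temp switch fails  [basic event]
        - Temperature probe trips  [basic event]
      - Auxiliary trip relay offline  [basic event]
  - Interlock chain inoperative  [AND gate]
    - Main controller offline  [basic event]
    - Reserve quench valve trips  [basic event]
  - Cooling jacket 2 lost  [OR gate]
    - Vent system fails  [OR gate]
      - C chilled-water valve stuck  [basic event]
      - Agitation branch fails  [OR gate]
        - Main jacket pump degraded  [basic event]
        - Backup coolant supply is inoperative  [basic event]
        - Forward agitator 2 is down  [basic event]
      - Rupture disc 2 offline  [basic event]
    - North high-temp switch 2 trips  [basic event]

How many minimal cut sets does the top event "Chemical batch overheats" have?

24

Cooling jacket down [OR]: union of children's cut sets → 3 cut set(s).
Quench path fails [AND]: one cut set from each child combined → 3 × 1 = 3 cut set(s).
Temperature loop down [OR]: union of children's cut sets → 4 cut set(s).
Interlock chain inoperative [AND]: one cut set from each child combined → 1 × 1 = 1 cut set(s).
Agitation branch fails [OR]: union of children's cut sets → 3 cut set(s).
Vent system fails [OR]: union of children's cut sets → 5 cut set(s).
Cooling jacket 2 lost [OR]: union of children's cut sets → 6 cut set(s).
Chemical batch overheats [AND]: one cut set from each child combined → 4 × 1 × 6 = 24 cut set(s).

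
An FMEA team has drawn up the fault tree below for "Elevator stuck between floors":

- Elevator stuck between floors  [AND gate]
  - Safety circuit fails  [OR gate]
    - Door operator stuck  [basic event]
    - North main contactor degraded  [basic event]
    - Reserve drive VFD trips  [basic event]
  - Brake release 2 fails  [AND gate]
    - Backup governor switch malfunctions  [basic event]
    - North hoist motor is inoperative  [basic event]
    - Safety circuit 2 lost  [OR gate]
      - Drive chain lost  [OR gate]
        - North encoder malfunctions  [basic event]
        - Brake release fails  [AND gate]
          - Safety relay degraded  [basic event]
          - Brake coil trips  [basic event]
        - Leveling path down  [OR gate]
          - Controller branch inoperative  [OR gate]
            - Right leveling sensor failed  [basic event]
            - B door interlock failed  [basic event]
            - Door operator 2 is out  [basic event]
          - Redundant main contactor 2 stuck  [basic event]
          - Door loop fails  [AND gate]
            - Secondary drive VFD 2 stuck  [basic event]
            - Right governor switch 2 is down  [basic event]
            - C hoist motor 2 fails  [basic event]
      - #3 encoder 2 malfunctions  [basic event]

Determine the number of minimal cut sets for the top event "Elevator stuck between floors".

24

Safety circuit fails [OR]: union of children's cut sets → 3 cut set(s).
Brake release fails [AND]: one cut set from each child combined → 1 × 1 = 1 cut set(s).
Controller branch inoperative [OR]: union of children's cut sets → 3 cut set(s).
Door loop fails [AND]: one cut set from each child combined → 1 × 1 × 1 = 1 cut set(s).
Leveling path down [OR]: union of children's cut sets → 5 cut set(s).
Drive chain lost [OR]: union of children's cut sets → 7 cut set(s).
Safety circuit 2 lost [OR]: union of children's cut sets → 8 cut set(s).
Brake release 2 fails [AND]: one cut set from each child combined → 1 × 1 × 8 = 8 cut set(s).
Elevator stuck between floors [AND]: one cut set from each child combined → 3 × 8 = 24 cut set(s).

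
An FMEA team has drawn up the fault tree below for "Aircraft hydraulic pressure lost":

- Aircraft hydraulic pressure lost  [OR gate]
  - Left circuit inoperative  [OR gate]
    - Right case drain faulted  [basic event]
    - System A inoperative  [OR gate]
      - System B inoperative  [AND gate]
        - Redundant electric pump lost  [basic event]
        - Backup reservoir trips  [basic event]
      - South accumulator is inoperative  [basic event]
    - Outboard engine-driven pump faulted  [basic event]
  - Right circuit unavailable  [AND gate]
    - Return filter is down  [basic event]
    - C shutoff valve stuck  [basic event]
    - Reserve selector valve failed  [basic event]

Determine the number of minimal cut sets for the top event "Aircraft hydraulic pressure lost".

System B inoperative [AND]: one cut set from each child combined → 1 × 1 = 1 cut set(s).
System A inoperative [OR]: union of children's cut sets → 2 cut set(s).
Left circuit inoperative [OR]: union of children's cut sets → 4 cut set(s).
Right circuit unavailable [AND]: one cut set from each child combined → 1 × 1 × 1 = 1 cut set(s).
Aircraft hydraulic pressure lost [OR]: union of children's cut sets → 5 cut set(s).
Minimal cut sets: {Right case drain faulted}; {Backup reservoir trips, Redundant electric pump lost}; {South accumulator is inoperative}; {Outboard engine-driven pump faulted}; {C shutoff valve stuck, Reserve selector valve failed, Return filter is down}.

5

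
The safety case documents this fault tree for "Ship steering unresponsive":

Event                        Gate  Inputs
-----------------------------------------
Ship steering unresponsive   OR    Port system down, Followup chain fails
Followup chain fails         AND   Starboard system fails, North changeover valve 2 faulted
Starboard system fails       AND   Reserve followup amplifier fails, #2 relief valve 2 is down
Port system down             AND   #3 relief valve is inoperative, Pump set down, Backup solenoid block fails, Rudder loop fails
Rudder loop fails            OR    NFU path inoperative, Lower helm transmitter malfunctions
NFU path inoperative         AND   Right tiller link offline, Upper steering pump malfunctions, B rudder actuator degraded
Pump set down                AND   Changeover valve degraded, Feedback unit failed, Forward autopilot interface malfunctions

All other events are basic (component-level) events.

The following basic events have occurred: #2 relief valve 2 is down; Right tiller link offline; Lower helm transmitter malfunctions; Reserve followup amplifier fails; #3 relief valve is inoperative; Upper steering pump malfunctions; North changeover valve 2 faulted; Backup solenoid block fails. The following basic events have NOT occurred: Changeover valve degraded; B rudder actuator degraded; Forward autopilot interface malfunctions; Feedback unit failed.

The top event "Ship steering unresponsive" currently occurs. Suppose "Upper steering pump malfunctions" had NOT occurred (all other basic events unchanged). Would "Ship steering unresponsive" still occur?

Counterfactual: set "Upper steering pump malfunctions" to not occurred.
Pump set down [AND]: Changeover valve degraded=not, Feedback unit failed=not, Forward autopilot interface malfunctions=not → not all inputs occur → does not occur.
NFU path inoperative [AND]: Right tiller link offline=occurs, Upper steering pump malfunctions=not, B rudder actuator degraded=not → not all inputs occur → does not occur.
Rudder loop fails [OR]: NFU path inoperative=not, Lower helm transmitter malfunctions=occurs → at least one input occurs → occurs.
Port system down [AND]: #3 relief valve is inoperative=occurs, Pump set down=not, Backup solenoid block fails=occurs, Rudder loop fails=occurs → not all inputs occur → does not occur.
Starboard system fails [AND]: Reserve followup amplifier fails=occurs, #2 relief valve 2 is down=occurs → all inputs occur → occurs.
Followup chain fails [AND]: Starboard system fails=occurs, North changeover valve 2 faulted=occurs → all inputs occur → occurs.
Ship steering unresponsive [OR]: Port system down=not, Followup chain fails=occurs → at least one input occurs → occurs.

Yes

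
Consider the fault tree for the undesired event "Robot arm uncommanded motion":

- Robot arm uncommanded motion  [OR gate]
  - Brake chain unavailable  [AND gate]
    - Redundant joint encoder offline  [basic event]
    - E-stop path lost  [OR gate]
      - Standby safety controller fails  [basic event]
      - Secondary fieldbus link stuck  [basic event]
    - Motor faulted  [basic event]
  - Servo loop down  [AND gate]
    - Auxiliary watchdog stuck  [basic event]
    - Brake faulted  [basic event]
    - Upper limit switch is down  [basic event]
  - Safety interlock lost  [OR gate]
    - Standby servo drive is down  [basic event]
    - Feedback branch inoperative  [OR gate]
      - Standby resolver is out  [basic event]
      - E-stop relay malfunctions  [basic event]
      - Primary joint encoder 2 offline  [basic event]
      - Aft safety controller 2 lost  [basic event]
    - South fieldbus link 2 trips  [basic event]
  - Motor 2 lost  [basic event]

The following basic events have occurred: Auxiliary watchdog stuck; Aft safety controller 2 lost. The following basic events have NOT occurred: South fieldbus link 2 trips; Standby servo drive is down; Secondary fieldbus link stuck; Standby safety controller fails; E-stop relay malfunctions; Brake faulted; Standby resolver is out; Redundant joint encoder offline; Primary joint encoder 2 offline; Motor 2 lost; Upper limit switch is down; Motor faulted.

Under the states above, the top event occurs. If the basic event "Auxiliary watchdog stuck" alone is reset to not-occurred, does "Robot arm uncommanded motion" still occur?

Yes

Counterfactual: set "Auxiliary watchdog stuck" to not occurred.
E-stop path lost [OR]: Standby safety controller fails=not, Secondary fieldbus link stuck=not → no input occurs → does not occur.
Brake chain unavailable [AND]: Redundant joint encoder offline=not, E-stop path lost=not, Motor faulted=not → not all inputs occur → does not occur.
Servo loop down [AND]: Auxiliary watchdog stuck=not, Brake faulted=not, Upper limit switch is down=not → not all inputs occur → does not occur.
Feedback branch inoperative [OR]: Standby resolver is out=not, E-stop relay malfunctions=not, Primary joint encoder 2 offline=not, Aft safety controller 2 lost=occurs → at least one input occurs → occurs.
Safety interlock lost [OR]: Standby servo drive is down=not, Feedback branch inoperative=occurs, South fieldbus link 2 trips=not → at least one input occurs → occurs.
Robot arm uncommanded motion [OR]: Brake chain unavailable=not, Servo loop down=not, Safety interlock lost=occurs, Motor 2 lost=not → at least one input occurs → occurs.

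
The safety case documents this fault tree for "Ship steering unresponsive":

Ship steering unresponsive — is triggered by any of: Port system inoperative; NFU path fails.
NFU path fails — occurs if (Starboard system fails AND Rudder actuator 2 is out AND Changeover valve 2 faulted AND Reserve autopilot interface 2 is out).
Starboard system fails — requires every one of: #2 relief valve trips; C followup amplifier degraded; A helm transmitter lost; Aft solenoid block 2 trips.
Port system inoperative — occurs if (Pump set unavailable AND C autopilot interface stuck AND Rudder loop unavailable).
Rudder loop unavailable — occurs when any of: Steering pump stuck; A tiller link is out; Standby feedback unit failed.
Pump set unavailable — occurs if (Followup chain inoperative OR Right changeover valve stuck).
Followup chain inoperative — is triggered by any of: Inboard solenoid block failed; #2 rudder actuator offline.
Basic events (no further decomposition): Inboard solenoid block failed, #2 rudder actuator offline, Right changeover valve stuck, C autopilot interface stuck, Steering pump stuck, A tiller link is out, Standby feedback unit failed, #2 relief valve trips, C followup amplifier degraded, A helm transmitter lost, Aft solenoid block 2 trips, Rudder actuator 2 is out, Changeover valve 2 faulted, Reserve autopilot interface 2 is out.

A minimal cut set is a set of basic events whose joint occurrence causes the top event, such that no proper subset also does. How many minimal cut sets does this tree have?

10

Followup chain inoperative [OR]: union of children's cut sets → 2 cut set(s).
Pump set unavailable [OR]: union of children's cut sets → 3 cut set(s).
Rudder loop unavailable [OR]: union of children's cut sets → 3 cut set(s).
Port system inoperative [AND]: one cut set from each child combined → 3 × 1 × 3 = 9 cut set(s).
Starboard system fails [AND]: one cut set from each child combined → 1 × 1 × 1 × 1 = 1 cut set(s).
NFU path fails [AND]: one cut set from each child combined → 1 × 1 × 1 × 1 = 1 cut set(s).
Ship steering unresponsive [OR]: union of children's cut sets → 10 cut set(s).
Minimal cut sets: {C autopilot interface stuck, Inboard solenoid block failed, Steering pump stuck}; {A tiller link is out, C autopilot interface stuck, Inboard solenoid block failed}; {C autopilot interface stuck, Inboard solenoid block failed, Standby feedback unit failed}; {#2 rudder actuator offline, C autopilot interface stuck, Steering pump stuck}; {#2 rudder actuator offline, A tiller link is out, C autopilot interface stuck}; {#2 rudder actuator offline, C autopilot interface stuck, Standby feedback unit failed}; {C autopilot interface stuck, Right changeover valve stuck, Steering pump stuck}; {A tiller link is out, C autopilot interface stuck, Right changeover valve stuck}; {C autopilot interface stuck, Right changeover valve stuck, Standby feedback unit failed}; {#2 relief valve trips, A helm transmitter lost, Aft solenoid block 2 trips, C followup amplifier degraded, Changeover valve 2 faulted, Reserve autopilot interface 2 is out, Rudder actuator 2 is out}.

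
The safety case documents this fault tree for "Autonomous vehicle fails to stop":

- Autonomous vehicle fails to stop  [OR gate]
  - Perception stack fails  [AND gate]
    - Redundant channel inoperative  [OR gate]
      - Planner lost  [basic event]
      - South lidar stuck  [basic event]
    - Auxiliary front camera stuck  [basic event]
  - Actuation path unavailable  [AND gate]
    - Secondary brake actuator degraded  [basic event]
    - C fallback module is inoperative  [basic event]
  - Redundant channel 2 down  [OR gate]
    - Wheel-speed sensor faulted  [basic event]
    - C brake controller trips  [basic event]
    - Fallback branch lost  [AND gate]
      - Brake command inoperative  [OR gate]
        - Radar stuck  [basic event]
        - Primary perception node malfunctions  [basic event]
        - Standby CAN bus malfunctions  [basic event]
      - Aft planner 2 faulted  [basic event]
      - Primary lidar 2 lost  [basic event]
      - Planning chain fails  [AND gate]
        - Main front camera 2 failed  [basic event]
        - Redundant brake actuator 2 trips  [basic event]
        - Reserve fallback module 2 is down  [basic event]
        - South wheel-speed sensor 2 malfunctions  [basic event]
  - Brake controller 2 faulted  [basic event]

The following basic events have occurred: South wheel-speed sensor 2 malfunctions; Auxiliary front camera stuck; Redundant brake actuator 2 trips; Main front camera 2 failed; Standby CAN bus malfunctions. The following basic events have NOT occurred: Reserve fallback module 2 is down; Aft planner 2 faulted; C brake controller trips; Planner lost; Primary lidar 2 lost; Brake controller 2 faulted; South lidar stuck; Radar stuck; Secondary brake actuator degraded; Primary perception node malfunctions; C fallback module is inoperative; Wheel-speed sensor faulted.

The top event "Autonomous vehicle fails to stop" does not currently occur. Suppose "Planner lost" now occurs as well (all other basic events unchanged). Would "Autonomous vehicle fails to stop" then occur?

Counterfactual: set "Planner lost" to occurred.
Redundant channel inoperative [OR]: Planner lost=occurs, South lidar stuck=not → at least one input occurs → occurs.
Perception stack fails [AND]: Redundant channel inoperative=occurs, Auxiliary front camera stuck=occurs → all inputs occur → occurs.
Actuation path unavailable [AND]: Secondary brake actuator degraded=not, C fallback module is inoperative=not → not all inputs occur → does not occur.
Brake command inoperative [OR]: Radar stuck=not, Primary perception node malfunctions=not, Standby CAN bus malfunctions=occurs → at least one input occurs → occurs.
Planning chain fails [AND]: Main front camera 2 failed=occurs, Redundant brake actuator 2 trips=occurs, Reserve fallback module 2 is down=not, South wheel-speed sensor 2 malfunctions=occurs → not all inputs occur → does not occur.
Fallback branch lost [AND]: Brake command inoperative=occurs, Aft planner 2 faulted=not, Primary lidar 2 lost=not, Planning chain fails=not → not all inputs occur → does not occur.
Redundant channel 2 down [OR]: Wheel-speed sensor faulted=not, C brake controller trips=not, Fallback branch lost=not → no input occurs → does not occur.
Autonomous vehicle fails to stop [OR]: Perception stack fails=occurs, Actuation path unavailable=not, Redundant channel 2 down=not, Brake controller 2 faulted=not → at least one input occurs → occurs.

Yes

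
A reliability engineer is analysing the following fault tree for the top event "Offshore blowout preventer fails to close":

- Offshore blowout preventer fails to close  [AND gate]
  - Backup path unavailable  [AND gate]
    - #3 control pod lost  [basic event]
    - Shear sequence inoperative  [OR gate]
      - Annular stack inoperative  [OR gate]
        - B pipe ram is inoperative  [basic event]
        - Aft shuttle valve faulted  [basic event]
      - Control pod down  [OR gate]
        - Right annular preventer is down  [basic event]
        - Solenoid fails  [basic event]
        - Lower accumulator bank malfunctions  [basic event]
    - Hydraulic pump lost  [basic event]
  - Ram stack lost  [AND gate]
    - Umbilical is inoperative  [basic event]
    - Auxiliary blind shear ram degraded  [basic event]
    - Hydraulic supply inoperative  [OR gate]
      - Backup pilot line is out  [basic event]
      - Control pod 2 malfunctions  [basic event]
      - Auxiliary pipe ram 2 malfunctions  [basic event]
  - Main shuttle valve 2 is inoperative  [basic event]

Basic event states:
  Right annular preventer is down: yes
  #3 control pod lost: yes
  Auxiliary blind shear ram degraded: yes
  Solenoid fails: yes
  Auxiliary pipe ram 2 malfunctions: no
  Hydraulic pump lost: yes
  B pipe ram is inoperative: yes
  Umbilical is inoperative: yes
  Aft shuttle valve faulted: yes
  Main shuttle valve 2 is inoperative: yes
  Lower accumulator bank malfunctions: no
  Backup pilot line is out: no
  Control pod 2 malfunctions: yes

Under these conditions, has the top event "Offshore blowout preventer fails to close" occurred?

Annular stack inoperative [OR]: B pipe ram is inoperative=occurs, Aft shuttle valve faulted=occurs → at least one input occurs → occurs.
Control pod down [OR]: Right annular preventer is down=occurs, Solenoid fails=occurs, Lower accumulator bank malfunctions=not → at least one input occurs → occurs.
Shear sequence inoperative [OR]: Annular stack inoperative=occurs, Control pod down=occurs → at least one input occurs → occurs.
Backup path unavailable [AND]: #3 control pod lost=occurs, Shear sequence inoperative=occurs, Hydraulic pump lost=occurs → all inputs occur → occurs.
Hydraulic supply inoperative [OR]: Backup pilot line is out=not, Control pod 2 malfunctions=occurs, Auxiliary pipe ram 2 malfunctions=not → at least one input occurs → occurs.
Ram stack lost [AND]: Umbilical is inoperative=occurs, Auxiliary blind shear ram degraded=occurs, Hydraulic supply inoperative=occurs → all inputs occur → occurs.
Offshore blowout preventer fails to close [AND]: Backup path unavailable=occurs, Ram stack lost=occurs, Main shuttle valve 2 is inoperative=occurs → all inputs occur → occurs.

Yes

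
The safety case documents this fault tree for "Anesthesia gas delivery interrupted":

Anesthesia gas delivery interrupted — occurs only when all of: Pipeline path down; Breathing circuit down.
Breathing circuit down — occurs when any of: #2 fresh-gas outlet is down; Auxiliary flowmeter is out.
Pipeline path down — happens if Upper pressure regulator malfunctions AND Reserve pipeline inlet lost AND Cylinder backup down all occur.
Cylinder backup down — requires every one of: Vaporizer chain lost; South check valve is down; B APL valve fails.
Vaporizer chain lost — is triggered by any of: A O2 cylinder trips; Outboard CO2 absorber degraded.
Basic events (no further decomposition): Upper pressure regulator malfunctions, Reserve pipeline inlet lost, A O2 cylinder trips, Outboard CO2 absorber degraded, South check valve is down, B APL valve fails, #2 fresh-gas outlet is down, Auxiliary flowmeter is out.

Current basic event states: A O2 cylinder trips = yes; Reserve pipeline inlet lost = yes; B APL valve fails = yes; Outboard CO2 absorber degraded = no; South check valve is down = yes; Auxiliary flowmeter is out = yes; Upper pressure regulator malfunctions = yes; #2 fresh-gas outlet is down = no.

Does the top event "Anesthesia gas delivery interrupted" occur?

Yes

Vaporizer chain lost [OR]: A O2 cylinder trips=occurs, Outboard CO2 absorber degraded=not → at least one input occurs → occurs.
Cylinder backup down [AND]: Vaporizer chain lost=occurs, South check valve is down=occurs, B APL valve fails=occurs → all inputs occur → occurs.
Pipeline path down [AND]: Upper pressure regulator malfunctions=occurs, Reserve pipeline inlet lost=occurs, Cylinder backup down=occurs → all inputs occur → occurs.
Breathing circuit down [OR]: #2 fresh-gas outlet is down=not, Auxiliary flowmeter is out=occurs → at least one input occurs → occurs.
Anesthesia gas delivery interrupted [AND]: Pipeline path down=occurs, Breathing circuit down=occurs → all inputs occur → occurs.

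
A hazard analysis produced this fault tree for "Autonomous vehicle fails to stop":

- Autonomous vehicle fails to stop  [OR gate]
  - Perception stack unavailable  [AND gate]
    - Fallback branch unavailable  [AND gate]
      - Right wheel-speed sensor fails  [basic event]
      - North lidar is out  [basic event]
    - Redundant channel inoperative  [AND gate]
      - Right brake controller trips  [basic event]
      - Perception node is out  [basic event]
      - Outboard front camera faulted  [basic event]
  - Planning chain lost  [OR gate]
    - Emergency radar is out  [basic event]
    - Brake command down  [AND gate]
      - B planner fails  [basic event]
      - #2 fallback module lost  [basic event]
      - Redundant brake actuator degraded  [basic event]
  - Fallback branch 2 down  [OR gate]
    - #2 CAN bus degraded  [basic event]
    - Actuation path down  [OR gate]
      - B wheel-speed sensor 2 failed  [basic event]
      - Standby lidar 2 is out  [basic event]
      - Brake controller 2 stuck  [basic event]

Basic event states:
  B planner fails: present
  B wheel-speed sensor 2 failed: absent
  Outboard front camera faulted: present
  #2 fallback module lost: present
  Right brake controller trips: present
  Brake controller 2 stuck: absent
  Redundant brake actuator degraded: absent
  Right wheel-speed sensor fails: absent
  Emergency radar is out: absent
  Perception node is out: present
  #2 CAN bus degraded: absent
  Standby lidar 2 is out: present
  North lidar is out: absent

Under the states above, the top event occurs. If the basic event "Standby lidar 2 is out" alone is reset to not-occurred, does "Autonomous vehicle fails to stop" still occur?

Counterfactual: set "Standby lidar 2 is out" to not occurred.
Fallback branch unavailable [AND]: Right wheel-speed sensor fails=not, North lidar is out=not → not all inputs occur → does not occur.
Redundant channel inoperative [AND]: Right brake controller trips=occurs, Perception node is out=occurs, Outboard front camera faulted=occurs → all inputs occur → occurs.
Perception stack unavailable [AND]: Fallback branch unavailable=not, Redundant channel inoperative=occurs → not all inputs occur → does not occur.
Brake command down [AND]: B planner fails=occurs, #2 fallback module lost=occurs, Redundant brake actuator degraded=not → not all inputs occur → does not occur.
Planning chain lost [OR]: Emergency radar is out=not, Brake command down=not → no input occurs → does not occur.
Actuation path down [OR]: B wheel-speed sensor 2 failed=not, Standby lidar 2 is out=not, Brake controller 2 stuck=not → no input occurs → does not occur.
Fallback branch 2 down [OR]: #2 CAN bus degraded=not, Actuation path down=not → no input occurs → does not occur.
Autonomous vehicle fails to stop [OR]: Perception stack unavailable=not, Planning chain lost=not, Fallback branch 2 down=not → no input occurs → does not occur.

No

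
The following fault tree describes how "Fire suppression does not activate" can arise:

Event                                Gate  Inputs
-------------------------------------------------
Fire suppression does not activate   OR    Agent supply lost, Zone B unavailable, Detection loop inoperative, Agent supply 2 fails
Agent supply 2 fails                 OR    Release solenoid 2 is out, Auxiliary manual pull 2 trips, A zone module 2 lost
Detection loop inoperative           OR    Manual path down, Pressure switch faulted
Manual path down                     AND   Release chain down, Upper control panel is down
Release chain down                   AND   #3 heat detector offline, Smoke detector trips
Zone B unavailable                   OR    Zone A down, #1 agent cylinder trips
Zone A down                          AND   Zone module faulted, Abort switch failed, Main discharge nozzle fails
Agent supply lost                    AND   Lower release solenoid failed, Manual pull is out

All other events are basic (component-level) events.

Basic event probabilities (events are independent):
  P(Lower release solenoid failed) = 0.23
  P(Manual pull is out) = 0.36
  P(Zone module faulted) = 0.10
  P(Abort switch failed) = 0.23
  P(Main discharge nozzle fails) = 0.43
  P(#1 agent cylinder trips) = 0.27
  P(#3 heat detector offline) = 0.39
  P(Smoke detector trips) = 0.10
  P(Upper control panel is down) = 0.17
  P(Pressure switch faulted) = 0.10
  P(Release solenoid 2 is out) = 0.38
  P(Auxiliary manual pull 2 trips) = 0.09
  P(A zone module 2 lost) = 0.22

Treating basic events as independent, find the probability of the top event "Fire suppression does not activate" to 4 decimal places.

0.7392

P(Agent supply lost) [AND] = 0.23 × 0.36 = 0.082800
P(Zone A down) [AND] = 0.10 × 0.23 × 0.43 = 0.009890
P(Zone B unavailable) [OR] = 1 − (1−0.009890) × (1−0.27) = 0.277220
P(Release chain down) [AND] = 0.39 × 0.10 = 0.039000
P(Manual path down) [AND] = 0.039000 × 0.17 = 0.006630
P(Detection loop inoperative) [OR] = 1 − (1−0.006630) × (1−0.10) = 0.105967
P(Agent supply 2 fails) [OR] = 1 − (1−0.38) × (1−0.09) × (1−0.22) = 0.559924
P(Fire suppression does not activate) [OR] = 1 − (1−0.082800) × (1−0.277220) × (1−0.105967) × (1−0.559924) = 0.739174
Rounded to 4 decimal places: P(Fire suppression does not activate) ≈ 0.7392.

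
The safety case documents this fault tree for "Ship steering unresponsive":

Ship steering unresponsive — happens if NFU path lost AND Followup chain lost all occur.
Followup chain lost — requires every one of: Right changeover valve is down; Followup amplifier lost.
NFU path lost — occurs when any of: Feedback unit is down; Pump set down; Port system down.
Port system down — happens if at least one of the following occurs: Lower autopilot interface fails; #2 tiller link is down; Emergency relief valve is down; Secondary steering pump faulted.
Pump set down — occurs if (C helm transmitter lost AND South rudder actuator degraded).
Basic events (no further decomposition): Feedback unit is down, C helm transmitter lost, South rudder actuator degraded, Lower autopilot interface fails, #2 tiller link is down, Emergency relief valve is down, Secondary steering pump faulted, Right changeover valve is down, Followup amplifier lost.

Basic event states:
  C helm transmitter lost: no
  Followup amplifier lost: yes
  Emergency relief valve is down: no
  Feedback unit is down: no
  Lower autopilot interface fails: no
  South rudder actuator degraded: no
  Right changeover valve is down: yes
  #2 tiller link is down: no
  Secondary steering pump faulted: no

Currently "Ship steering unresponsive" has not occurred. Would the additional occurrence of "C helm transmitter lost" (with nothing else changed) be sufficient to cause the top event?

No

Counterfactual: set "C helm transmitter lost" to occurred.
Pump set down [AND]: C helm transmitter lost=occurs, South rudder actuator degraded=not → not all inputs occur → does not occur.
Port system down [OR]: Lower autopilot interface fails=not, #2 tiller link is down=not, Emergency relief valve is down=not, Secondary steering pump faulted=not → no input occurs → does not occur.
NFU path lost [OR]: Feedback unit is down=not, Pump set down=not, Port system down=not → no input occurs → does not occur.
Followup chain lost [AND]: Right changeover valve is down=occurs, Followup amplifier lost=occurs → all inputs occur → occurs.
Ship steering unresponsive [AND]: NFU path lost=not, Followup chain lost=occurs → not all inputs occur → does not occur.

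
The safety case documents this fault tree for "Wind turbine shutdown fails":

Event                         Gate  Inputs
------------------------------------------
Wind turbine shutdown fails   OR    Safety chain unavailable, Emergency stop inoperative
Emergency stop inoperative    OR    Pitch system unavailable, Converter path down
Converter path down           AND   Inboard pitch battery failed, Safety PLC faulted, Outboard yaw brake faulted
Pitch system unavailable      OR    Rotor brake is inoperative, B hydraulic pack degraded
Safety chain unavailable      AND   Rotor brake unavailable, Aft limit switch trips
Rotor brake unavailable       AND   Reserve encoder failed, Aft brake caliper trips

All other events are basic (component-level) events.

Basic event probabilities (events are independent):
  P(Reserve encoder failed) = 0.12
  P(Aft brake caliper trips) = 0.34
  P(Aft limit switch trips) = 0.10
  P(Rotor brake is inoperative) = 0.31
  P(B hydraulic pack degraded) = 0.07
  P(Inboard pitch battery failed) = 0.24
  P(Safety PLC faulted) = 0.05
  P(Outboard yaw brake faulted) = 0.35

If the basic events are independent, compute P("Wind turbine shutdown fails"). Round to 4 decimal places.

P(Rotor brake unavailable) [AND] = 0.12 × 0.34 = 0.040800
P(Safety chain unavailable) [AND] = 0.040800 × 0.10 = 0.004080
P(Pitch system unavailable) [OR] = 1 − (1−0.31) × (1−0.07) = 0.358300
P(Converter path down) [AND] = 0.24 × 0.05 × 0.35 = 0.004200
P(Emergency stop inoperative) [OR] = 1 − (1−0.358300) × (1−0.004200) = 0.360995
P(Wind turbine shutdown fails) [OR] = 1 − (1−0.004080) × (1−0.360995) = 0.363602
Rounded to 4 decimal places: P(Wind turbine shutdown fails) ≈ 0.3636.

0.3636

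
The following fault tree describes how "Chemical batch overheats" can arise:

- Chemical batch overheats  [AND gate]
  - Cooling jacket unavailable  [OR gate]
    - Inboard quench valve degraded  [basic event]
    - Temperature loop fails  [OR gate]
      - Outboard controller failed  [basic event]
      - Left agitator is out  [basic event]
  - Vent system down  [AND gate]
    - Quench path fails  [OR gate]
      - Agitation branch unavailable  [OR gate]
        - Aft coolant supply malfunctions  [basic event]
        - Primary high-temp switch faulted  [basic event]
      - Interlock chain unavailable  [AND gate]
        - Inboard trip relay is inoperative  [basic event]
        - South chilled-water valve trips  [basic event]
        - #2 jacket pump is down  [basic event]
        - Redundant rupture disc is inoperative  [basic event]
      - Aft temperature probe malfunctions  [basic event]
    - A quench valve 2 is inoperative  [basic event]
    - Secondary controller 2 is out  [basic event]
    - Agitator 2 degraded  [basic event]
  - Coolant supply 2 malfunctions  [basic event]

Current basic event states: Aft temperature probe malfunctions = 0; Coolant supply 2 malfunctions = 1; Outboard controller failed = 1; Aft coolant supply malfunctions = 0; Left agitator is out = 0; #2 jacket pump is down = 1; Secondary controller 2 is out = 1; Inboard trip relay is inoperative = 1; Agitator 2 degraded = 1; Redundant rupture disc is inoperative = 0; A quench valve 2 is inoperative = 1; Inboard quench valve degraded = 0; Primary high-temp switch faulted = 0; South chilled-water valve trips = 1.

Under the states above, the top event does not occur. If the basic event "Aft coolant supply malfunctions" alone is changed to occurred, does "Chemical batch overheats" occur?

Yes

Counterfactual: set "Aft coolant supply malfunctions" to occurred.
Temperature loop fails [OR]: Outboard controller failed=occurs, Left agitator is out=not → at least one input occurs → occurs.
Cooling jacket unavailable [OR]: Inboard quench valve degraded=not, Temperature loop fails=occurs → at least one input occurs → occurs.
Agitation branch unavailable [OR]: Aft coolant supply malfunctions=occurs, Primary high-temp switch faulted=not → at least one input occurs → occurs.
Interlock chain unavailable [AND]: Inboard trip relay is inoperative=occurs, South chilled-water valve trips=occurs, #2 jacket pump is down=occurs, Redundant rupture disc is inoperative=not → not all inputs occur → does not occur.
Quench path fails [OR]: Agitation branch unavailable=occurs, Interlock chain unavailable=not, Aft temperature probe malfunctions=not → at least one input occurs → occurs.
Vent system down [AND]: Quench path fails=occurs, A quench valve 2 is inoperative=occurs, Secondary controller 2 is out=occurs, Agitator 2 degraded=occurs → all inputs occur → occurs.
Chemical batch overheats [AND]: Cooling jacket unavailable=occurs, Vent system down=occurs, Coolant supply 2 malfunctions=occurs → all inputs occur → occurs.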